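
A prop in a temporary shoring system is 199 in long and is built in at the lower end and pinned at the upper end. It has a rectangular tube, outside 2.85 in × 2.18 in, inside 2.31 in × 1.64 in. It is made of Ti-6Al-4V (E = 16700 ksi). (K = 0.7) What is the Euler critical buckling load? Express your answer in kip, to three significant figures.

P_cr ≈ 13.7 kip

Weak-axis I_min = (h_o·b_o³ − h_i·b_i³)/12 with b_o = 2.18, b_i = 1.640 in (shorter outer/inner sides).
I_min = (2.85×2.18³ − 2.310×1.640³)/12 = 1.611 in⁴
Effective length L_e = K·L = 0.7 × 199 = 139.3 in
P_cr = π²EI / L_e² = π² × 16700×10³ × 1.611 / 139.3² = 1.369×10^4 lb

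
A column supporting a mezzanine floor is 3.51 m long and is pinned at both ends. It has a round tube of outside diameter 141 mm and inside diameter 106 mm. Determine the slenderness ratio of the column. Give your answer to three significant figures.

d_o = 141 mm, d_i = 106 mm
I = π(d_o⁴ − d_i⁴)/64 = π(141⁴ − 106.0⁴)/64 = 1.320×10^7 mm⁴
A = 6.790×10^3 mm²;  r_min = √(I/A) = √(1.320×10^7/6.790×10^3) = 44.10 mm
L_e = K·L = 1 × 3.51 m = 3.510 m = 3510.0 mm
λ = L_e / r_min = 3510.0 / 44.10 = 79.6

λ ≈ 79.6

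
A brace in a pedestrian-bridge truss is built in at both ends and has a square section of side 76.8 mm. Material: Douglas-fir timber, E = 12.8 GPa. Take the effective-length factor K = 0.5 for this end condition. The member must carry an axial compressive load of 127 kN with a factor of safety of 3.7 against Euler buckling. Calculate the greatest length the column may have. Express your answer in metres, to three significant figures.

L_max ≈ 1.77 m

I = a⁴/12 = 76.8⁴/12 = 2.899×10^6 mm⁴
I = 2.899×10^-6 m⁴
Required critical load P_cr = n·P = 3.7 × 127 = 469.9 kN = 4.699×10^5 N
From P_cr = π²EI/(K·L)²:  L = (1/K)·√(π²EI/P_cr) = (1/0.5)·√(π²×1.28×10^10×2.899×10^-6/4.699×10^5)
L = 1.77 m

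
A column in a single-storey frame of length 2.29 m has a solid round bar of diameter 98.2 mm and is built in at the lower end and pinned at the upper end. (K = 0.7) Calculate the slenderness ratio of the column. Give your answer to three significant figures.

λ ≈ 65.3

I = πd⁴/64 = π×98.2⁴/64 = 4.565×10^6 mm⁴
A = 7.574×10^3 mm²;  r_min = √(I/A) = √(4.565×10^6/7.574×10^3) = 24.55 mm
L_e = K·L = 0.7 × 2.29 m = 1.603 m = 1603.0 mm
λ = L_e / r_min = 1603.0 / 24.55 = 65.3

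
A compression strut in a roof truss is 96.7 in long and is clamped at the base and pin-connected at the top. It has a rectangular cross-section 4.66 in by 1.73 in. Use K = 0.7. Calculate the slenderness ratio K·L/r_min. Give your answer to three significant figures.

λ ≈ 136

For a rectangle r_min = b/√12 = 1.73/√12 = 0.4994 in
L_e = K·L = 0.7 × 96.7 = 67.69 in
λ = L_e / r_min = 67.690 / 0.4994 = 136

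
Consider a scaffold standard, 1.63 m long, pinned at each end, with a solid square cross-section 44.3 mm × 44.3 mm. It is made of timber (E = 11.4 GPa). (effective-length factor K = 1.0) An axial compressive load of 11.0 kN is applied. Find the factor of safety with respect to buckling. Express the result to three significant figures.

I = a⁴/12 = 44.3⁴/12 = 3.209×10^5 mm⁴
I = 3.209×10^5 mm⁴ = 3.209×10^-7 m⁴
Effective length L_e = K·L = 1 × 1.63 = 1.630 m
P_cr = π²EI / L_e² = π² × 11.4×10⁹ × 3.209×10^-7 / 1.630² = 1.359×10^4 N
Factor of safety n = P_cr / P = 13.591 / 11.0 = 1.24

n ≈ 1.24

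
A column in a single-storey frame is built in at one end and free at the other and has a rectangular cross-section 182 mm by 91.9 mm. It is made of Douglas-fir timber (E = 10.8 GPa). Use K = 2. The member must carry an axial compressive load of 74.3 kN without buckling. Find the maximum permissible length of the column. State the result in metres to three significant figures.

Buckling occurs about the weak axis: I_min = h·b³/12 with b = 91.9 mm (the shorter side).
I_min = 182×91.9³/12 = 1.177×10^7 mm⁴
I = 1.177×10^-5 m⁴
At the buckling limit P_cr = P = 7.430×10^4 N
From P_cr = π²EI/(K·L)²:  L = (1/K)·√(π²EI/P_cr) = (1/2)·√(π²×1.08×10^10×1.177×10^-5/7.430×10^4)
L = 2.05 m

L_max ≈ 2.05 m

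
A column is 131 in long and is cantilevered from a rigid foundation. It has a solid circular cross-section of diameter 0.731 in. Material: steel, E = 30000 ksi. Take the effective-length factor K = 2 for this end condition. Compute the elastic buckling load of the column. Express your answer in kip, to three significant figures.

I = πd⁴/64 = π×0.731⁴/64 = 1.402×10^-2 in⁴
Effective length L_e = K·L = 2 × 131 = 262.0 in
P_cr = π²EI / L_e² = π² × 30000×10³ × 1.402×10^-2 / 262.0² = 60.46 lb

P_cr ≈ 0.0605 kip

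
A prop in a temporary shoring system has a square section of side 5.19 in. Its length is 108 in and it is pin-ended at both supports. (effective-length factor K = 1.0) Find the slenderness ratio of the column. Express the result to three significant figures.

λ ≈ 72.1

I = a⁴/12 = 5.19⁴/12 = 60.46 in⁴
A = 26.94 in²;  r_min = √(I/A) = √(60.46/26.94) = 1.498 in
L_e = K·L = 1 × 108 = 108.0 in
λ = L_e / r_min = 108.00 / 1.498 = 72.1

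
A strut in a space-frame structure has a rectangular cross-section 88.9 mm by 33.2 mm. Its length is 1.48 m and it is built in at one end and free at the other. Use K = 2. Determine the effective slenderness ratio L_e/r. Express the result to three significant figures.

For a rectangle r_min = b/√12 = 33.2/√12 = 9.584 mm
L_e = K·L = 2 × 1.48 m = 2.960 m = 2960.0 mm
λ = L_e / r_min = 2960.0 / 9.584 = 309

λ ≈ 309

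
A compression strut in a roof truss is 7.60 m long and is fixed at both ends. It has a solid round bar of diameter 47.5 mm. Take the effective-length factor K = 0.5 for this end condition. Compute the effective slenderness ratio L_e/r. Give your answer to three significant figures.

For a solid circle r = d/4 = 47.5/4 = 11.88 mm
L_e = K·L = 0.5 × 7.60 m = 3.800 m = 3800.0 mm
λ = L_e / r_min = 3800.0 / 11.88 = 320

λ ≈ 320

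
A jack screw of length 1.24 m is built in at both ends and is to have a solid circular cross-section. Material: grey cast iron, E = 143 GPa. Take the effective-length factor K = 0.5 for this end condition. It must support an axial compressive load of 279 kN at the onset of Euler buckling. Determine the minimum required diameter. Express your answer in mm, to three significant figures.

d ≈ 35.3 mm

L_e = K·L = 0.5 × 1.24 = 0.6200 m
Required I = P_cr·L_e²/(π²E) = 2.790×10^5 × 0.6200² / (π² × 1.43×10^11) = 7.599×10^-8 m⁴
I_req = 7.599×10^4 mm⁴
Solid circle: I = πd⁴/64  ⇒  d = (64I/π)^(1/4) = (64×7.599×10^4/π)^(1/4) = 35.3 mm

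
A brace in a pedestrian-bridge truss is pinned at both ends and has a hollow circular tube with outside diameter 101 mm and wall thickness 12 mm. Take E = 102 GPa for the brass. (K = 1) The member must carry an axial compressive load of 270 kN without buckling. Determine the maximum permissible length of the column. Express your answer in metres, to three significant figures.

Inner diameter d_i = 101 − 2×12 = 77.00 mm
I = π(d_o⁴ − d_i⁴)/64 = π(101⁴ − 77.00⁴)/64 = 3.382×10^6 mm⁴
I = 3.382×10^-6 m⁴
At the buckling limit P_cr = P = 2.700×10^5 N
From P_cr = π²EI/(K·L)²:  L = (1/K)·√(π²EI/P_cr) = (1/1)·√(π²×1.02×10^11×3.382×10^-6/2.700×10^5)
L = 3.55 m

L_max ≈ 3.55 m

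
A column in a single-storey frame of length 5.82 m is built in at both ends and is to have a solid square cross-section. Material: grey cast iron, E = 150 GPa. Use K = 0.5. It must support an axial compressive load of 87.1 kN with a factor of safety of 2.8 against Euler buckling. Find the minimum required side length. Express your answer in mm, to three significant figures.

Required P_cr = n·P = 2.8 × 87.1 = 243.9 kN
L_e = K·L = 0.5 × 5.82 = 2.910 m
Required I = P_cr·L_e²/(π²E) = 2.439×10^5 × 2.910² / (π² × 1.50×10^11) = 1.395×10^-6 m⁴
I_req = 1.395×10^6 mm⁴
Solid square: I = a⁴/12  ⇒  a = (12I)^(1/4) = (12×1.395×10^6)^(1/4) = 64.0 mm

a ≈ 64.0 mm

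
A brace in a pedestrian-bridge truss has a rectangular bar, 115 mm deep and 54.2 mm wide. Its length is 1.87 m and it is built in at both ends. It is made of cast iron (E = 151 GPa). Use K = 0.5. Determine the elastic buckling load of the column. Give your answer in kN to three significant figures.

P_cr ≈ 2600 kN

Buckling occurs about the weak axis: I_min = h·b³/12 with b = 54.2 mm (the shorter side).
I_min = 115×54.2³/12 = 1.526×10^6 mm⁴
I = 1.526×10^6 mm⁴ = 1.526×10^-6 m⁴
Effective length L_e = K·L = 0.5 × 1.87 = 0.9350 m
P_cr = π²EI / L_e² = π² × 151×10⁹ × 1.526×10^-6 / 0.9350² = 2.601×10^6 N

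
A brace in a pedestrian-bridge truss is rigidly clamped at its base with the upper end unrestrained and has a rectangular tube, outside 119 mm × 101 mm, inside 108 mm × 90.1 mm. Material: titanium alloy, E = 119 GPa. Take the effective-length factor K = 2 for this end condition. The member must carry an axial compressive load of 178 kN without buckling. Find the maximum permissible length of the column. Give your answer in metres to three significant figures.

L_max ≈ 2.45 m

Weak-axis I_min = (h_o·b_o³ − h_i·b_i³)/12 with b_o = 101, b_i = 90.10 mm (shorter outer/inner sides).
I_min = (119×101³ − 108.0×90.10³)/12 = 3.634×10^6 mm⁴
I = 3.634×10^-6 m⁴
At the buckling limit P_cr = P = 1.780×10^5 N
From P_cr = π²EI/(K·L)²:  L = (1/K)·√(π²EI/P_cr) = (1/2)·√(π²×1.19×10^11×3.634×10^-6/1.780×10^5)
L = 2.45 m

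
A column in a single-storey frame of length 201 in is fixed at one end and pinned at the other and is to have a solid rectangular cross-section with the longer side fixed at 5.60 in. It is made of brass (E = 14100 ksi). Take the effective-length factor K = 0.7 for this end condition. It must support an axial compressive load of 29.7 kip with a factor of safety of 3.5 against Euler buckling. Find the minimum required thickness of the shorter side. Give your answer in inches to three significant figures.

Required P_cr = n·P = 3.5 × 29.7 = 104.0 kip
L_e = K·L = 0.7 × 201 = 140.7 in
Required I = P_cr·L_e²/(π²E) = 1.040×10^5 × 140.7² / (π² × 1.41×10^7) = 14.79 in⁴
Rectangle, weak axis: I_min = h·b³/12 with h = 5.60 in fixed  ⇒  b = (12I/h)^(1/3) = 3.16 in

b ≈ 3.16 in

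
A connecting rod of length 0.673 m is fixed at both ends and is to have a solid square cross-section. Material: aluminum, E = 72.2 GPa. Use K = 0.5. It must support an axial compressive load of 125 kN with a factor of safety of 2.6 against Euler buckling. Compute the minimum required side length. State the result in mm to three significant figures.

a ≈ 28.1 mm

Required P_cr = n·P = 2.6 × 125 = 325.0 kN
L_e = K·L = 0.5 × 0.673 = 0.3365 m
Required I = P_cr·L_e²/(π²E) = 3.250×10^5 × 0.3365² / (π² × 7.22×10^10) = 5.164×10^-8 m⁴
I_req = 5.164×10^4 mm⁴
Solid square: I = a⁴/12  ⇒  a = (12I)^(1/4) = (12×5.164×10^4)^(1/4) = 28.1 mm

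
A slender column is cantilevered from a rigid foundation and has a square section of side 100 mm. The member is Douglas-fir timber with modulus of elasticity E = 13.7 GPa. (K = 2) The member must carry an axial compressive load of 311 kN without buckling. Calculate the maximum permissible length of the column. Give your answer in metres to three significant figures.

I = a⁴/12 = 100⁴/12 = 8.333×10^6 mm⁴
I = 8.333×10^-6 m⁴
At the buckling limit P_cr = P = 3.110×10^5 N
From P_cr = π²EI/(K·L)²:  L = (1/K)·√(π²EI/P_cr) = (1/2)·√(π²×1.37×10^10×8.333×10^-6/3.110×10^5)
L = 0.952 m

L_max ≈ 0.952 m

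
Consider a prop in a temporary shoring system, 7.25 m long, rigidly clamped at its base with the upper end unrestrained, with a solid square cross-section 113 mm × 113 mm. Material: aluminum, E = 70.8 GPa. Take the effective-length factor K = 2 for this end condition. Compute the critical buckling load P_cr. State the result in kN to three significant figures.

I = a⁴/12 = 113⁴/12 = 1.359×10^7 mm⁴
I = 1.359×10^7 mm⁴ = 1.359×10^-5 m⁴
Effective length L_e = K·L = 2 × 7.25 = 14.50 m
P_cr = π²EI / L_e² = π² × 70.8×10⁹ × 1.359×10^-5 / 14.50² = 4.516×10^4 N

P_cr ≈ 45.2 kN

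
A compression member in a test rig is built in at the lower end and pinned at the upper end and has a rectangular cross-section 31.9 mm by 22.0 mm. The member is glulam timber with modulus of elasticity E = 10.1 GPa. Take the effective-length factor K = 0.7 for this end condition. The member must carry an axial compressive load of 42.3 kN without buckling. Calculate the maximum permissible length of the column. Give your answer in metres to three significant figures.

Buckling occurs about the weak axis: I_min = h·b³/12 with b = 22.0 mm (the shorter side).
I_min = 31.9×22.0³/12 = 2.831×10^4 mm⁴
I = 2.831×10^-8 m⁴
At the buckling limit P_cr = P = 4.230×10^4 N
From P_cr = π²EI/(K·L)²:  L = (1/K)·√(π²EI/P_cr) = (1/0.7)·√(π²×1.01×10^10×2.831×10^-8/4.230×10^4)
L = 0.369 m

L_max ≈ 0.369 m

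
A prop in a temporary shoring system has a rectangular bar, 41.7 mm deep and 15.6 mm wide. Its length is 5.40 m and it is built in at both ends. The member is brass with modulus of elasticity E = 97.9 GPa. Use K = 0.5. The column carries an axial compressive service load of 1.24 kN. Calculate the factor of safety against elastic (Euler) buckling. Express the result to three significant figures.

Buckling occurs about the weak axis: I_min = h·b³/12 with b = 15.6 mm (the shorter side).
I_min = 41.7×15.6³/12 = 1.319×10^4 mm⁴
I = 1.319×10^4 mm⁴ = 1.319×10^-8 m⁴
Effective length L_e = K·L = 0.5 × 5.40 = 2.700 m
P_cr = π²EI / L_e² = π² × 97.9×10⁹ × 1.319×10^-8 / 2.700² = 1.749×10^3 N
Factor of safety n = P_cr / P = 1.7486 / 1.24 = 1.41

n ≈ 1.41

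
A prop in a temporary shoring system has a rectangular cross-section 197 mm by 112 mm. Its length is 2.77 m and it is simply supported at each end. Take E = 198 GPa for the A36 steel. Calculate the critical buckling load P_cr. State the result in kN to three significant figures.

P_cr ≈ 5870 kN

Buckling occurs about the weak axis: I_min = h·b³/12 with b = 112 mm (the shorter side).
I_min = 197×112³/12 = 2.306×10^7 mm⁴
I = 2.306×10^7 mm⁴ = 2.306×10^-5 m⁴
Effective length L_e = K·L = 1 × 2.77 = 2.770 m
P_cr = π²EI / L_e² = π² × 198×10⁹ × 2.306×10^-5 / 2.770² = 5.874×10^6 N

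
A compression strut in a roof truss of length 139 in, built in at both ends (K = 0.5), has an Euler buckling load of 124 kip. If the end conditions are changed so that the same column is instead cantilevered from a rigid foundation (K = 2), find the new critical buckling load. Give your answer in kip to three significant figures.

P_cr ≈ 7.75 kip

P_cr ∝ 1/K², so P_cr,new = P_cr,old × (K_old/K_new)² = 124 × (0.5/2)²
= 124 × 0.06250 = 7.75 kip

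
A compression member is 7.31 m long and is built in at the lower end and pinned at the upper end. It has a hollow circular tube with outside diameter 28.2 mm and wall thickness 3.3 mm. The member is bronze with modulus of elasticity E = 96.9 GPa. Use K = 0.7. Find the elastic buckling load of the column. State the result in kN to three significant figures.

Inner diameter d_i = 28.2 − 2×3.3 = 21.60 mm
I = π(d_o⁴ − d_i⁴)/64 = π(28.2⁴ − 21.60⁴)/64 = 2.036×10^4 mm⁴
I = 2.036×10^4 mm⁴ = 2.036×10^-8 m⁴
Effective length L_e = K·L = 0.7 × 7.31 = 5.117 m
P_cr = π²EI / L_e² = π² × 96.9×10⁹ × 2.036×10^-8 / 5.117² = 743.6 N

P_cr ≈ 0.744 kN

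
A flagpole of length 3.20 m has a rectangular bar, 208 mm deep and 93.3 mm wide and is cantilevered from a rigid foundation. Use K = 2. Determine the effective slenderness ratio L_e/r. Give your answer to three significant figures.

Buckling occurs about the weak axis: I_min = h·b³/12 with b = 93.3 mm (the shorter side).
I_min = 208×93.3³/12 = 1.408×10^7 mm⁴
A = 1.941×10^4 mm²;  r_min = √(I/A) = √(1.408×10^7/1.941×10^4) = 26.93 mm
L_e = K·L = 2 × 3.20 m = 6.400 m = 6400.0 mm
λ = L_e / r_min = 6400.0 / 26.93 = 238

λ ≈ 238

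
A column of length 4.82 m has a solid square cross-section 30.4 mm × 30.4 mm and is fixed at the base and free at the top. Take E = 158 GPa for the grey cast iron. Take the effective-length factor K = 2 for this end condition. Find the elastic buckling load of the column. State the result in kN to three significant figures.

I = a⁴/12 = 30.4⁴/12 = 7.117×10^4 mm⁴
I = 7.117×10^4 mm⁴ = 7.117×10^-8 m⁴
Effective length L_e = K·L = 2 × 4.82 = 9.640 m
P_cr = π²EI / L_e² = π² × 158×10⁹ × 7.117×10^-8 / 9.640² = 1.194×10^3 N

P_cr ≈ 1.19 kN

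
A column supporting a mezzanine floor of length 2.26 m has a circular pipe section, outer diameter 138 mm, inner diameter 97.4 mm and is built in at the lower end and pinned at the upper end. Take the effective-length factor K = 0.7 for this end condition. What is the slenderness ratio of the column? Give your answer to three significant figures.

d_o = 138 mm, d_i = 97.4 mm
I = π(d_o⁴ − d_i⁴)/64 = π(138⁴ − 97.40⁴)/64 = 1.338×10^7 mm⁴
A = 7.506×10^3 mm²;  r_min = √(I/A) = √(1.338×10^7/7.506×10^3) = 42.23 mm
L_e = K·L = 0.7 × 2.26 m = 1.582 m = 1582.0 mm
λ = L_e / r_min = 1582.0 / 42.23 = 37.5

λ ≈ 37.5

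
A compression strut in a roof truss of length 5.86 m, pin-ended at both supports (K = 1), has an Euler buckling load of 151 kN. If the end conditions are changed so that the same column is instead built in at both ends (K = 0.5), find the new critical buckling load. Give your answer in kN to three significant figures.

P_cr ∝ 1/K², so P_cr,new = P_cr,old × (K_old/K_new)² = 151 × (1/0.5)²
= 151 × 4.000 = 604 kN

P_cr ≈ 604 kN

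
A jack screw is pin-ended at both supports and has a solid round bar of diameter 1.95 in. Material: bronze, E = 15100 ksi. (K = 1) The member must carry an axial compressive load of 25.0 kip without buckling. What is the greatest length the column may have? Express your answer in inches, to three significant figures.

L_max ≈ 65.0 in

I = πd⁴/64 = π×1.95⁴/64 = 0.7098 in⁴
At the buckling limit P_cr = P = 2.500×10^4 lb
From P_cr = π²EI/(K·L)²:  L = (1/K)·√(π²EI/P_cr) = (1/1)·√(π²×1.51×10^7×0.7098/2.500×10^4)
L = 65.0 in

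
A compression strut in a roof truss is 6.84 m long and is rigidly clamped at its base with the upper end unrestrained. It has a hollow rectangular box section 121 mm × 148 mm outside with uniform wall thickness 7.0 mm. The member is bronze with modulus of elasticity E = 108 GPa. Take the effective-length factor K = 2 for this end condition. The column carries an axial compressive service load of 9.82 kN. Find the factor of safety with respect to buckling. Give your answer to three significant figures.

Inner dimensions: h_i = 148 − 2×7.0 = 134.0 mm, b_i = 121 − 2×7.0 = 107.0 mm
Weak-axis I_min = (h_o·b_o³ − h_i·b_i³)/12 with b_o = 121, b_i = 107.0 mm (shorter outer/inner sides).
I_min = (148×121³ − 134.0×107.0³)/12 = 8.170×10^6 mm⁴
I = 8.170×10^6 mm⁴ = 8.170×10^-6 m⁴
Effective length L_e = K·L = 2 × 6.84 = 13.68 m
P_cr = π²EI / L_e² = π² × 108×10⁹ × 8.170×10^-6 / 13.68² = 4.653×10^4 N
Factor of safety n = P_cr / P = 46.532 / 9.82 = 4.74

n ≈ 4.74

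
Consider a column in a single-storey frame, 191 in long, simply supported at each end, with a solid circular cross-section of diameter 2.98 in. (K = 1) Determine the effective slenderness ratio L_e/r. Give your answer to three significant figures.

I = πd⁴/64 = π×2.98⁴/64 = 3.871 in⁴
A = 6.975 in²;  r_min = √(I/A) = √(3.871/6.975) = 0.7450 in
L_e = K·L = 1 × 191 = 191.0 in
λ = L_e / r_min = 191.00 / 0.7450 = 256

λ ≈ 256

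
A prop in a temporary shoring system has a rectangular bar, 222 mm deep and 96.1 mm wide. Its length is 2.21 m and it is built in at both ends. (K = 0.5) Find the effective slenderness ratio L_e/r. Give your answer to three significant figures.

λ ≈ 39.8

For a rectangle r_min = b/√12 = 96.1/√12 = 27.74 mm
L_e = K·L = 0.5 × 2.21 m = 1.105 m = 1105.0 mm
λ = L_e / r_min = 1105.0 / 27.74 = 39.8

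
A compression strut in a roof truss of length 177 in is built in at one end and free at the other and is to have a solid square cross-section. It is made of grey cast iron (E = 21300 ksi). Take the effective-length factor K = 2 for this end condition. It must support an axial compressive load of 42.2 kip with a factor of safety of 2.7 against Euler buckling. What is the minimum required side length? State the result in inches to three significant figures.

a ≈ 5.34 in

Required P_cr = n·P = 2.7 × 42.2 = 113.9 kip
L_e = K·L = 2 × 177 = 354.0 in
Required I = P_cr·L_e²/(π²E) = 1.139×10^5 × 354.0² / (π² × 2.13×10^7) = 67.92 in⁴
Solid square: I = a⁴/12  ⇒  a = (12I)^(1/4) = (12×67.92)^(1/4) = 5.34 in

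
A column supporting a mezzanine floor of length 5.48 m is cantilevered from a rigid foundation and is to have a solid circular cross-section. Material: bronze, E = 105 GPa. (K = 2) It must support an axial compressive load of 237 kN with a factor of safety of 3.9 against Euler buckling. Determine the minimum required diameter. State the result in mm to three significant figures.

Required P_cr = n·P = 3.9 × 237 = 924.3 kN
L_e = K·L = 2 × 5.48 = 10.96 m
Required I = P_cr·L_e²/(π²E) = 9.243×10^5 × 10.96² / (π² × 1.05×10^11) = 1.071×10^-4 m⁴
I_req = 1.071×10^8 mm⁴
Solid circle: I = πd⁴/64  ⇒  d = (64I/π)^(1/4) = (64×1.071×10^8/π)^(1/4) = 216 mm

d ≈ 216 mm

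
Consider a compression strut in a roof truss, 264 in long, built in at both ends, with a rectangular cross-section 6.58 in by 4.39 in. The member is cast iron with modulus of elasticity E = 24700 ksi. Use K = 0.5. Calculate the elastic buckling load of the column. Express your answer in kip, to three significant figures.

Buckling occurs about the weak axis: I_min = h·b³/12 with b = 4.39 in (the shorter side).
I_min = 6.58×4.39³/12 = 46.39 in⁴
Effective length L_e = K·L = 0.5 × 264 = 132.0 in
P_cr = π²EI / L_e² = π² × 24700×10³ × 46.39 / 132.0² = 6.491×10^5 lb

P_cr ≈ 649 kip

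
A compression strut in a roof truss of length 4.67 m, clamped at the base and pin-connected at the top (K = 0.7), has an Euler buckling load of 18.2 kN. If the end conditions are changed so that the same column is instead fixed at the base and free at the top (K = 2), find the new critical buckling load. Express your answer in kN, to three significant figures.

P_cr ≈ 2.23 kN

P_cr ∝ 1/K², so P_cr,new = P_cr,old × (K_old/K_new)² = 18.2 × (0.7/2)²
= 18.2 × 0.1225 = 2.23 kN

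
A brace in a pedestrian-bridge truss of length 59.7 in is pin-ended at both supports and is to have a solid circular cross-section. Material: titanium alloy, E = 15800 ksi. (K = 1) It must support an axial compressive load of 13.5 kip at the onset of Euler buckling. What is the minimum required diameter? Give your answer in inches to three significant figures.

L_e = K·L = 1 × 59.7 = 59.70 in
Required I = P_cr·L_e²/(π²E) = 1.350×10^4 × 59.70² / (π² × 1.58×10^7) = 0.3086 in⁴
Solid circle: I = πd⁴/64  ⇒  d = (64I/π)^(1/4) = (64×0.3086/π)^(1/4) = 1.58 in

d ≈ 1.58 in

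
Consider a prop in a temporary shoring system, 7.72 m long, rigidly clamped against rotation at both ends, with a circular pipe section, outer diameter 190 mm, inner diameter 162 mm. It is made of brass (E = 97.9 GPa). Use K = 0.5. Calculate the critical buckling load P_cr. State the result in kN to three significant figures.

d_o = 190 mm, d_i = 162 mm
I = π(d_o⁴ − d_i⁴)/64 = π(190⁴ − 162.0⁴)/64 = 3.016×10^7 mm⁴
I = 3.016×10^7 mm⁴ = 3.016×10^-5 m⁴
Effective length L_e = K·L = 0.5 × 7.72 = 3.860 m
P_cr = π²EI / L_e² = π² × 97.9×10⁹ × 3.016×10^-5 / 3.860² = 1.956×10^6 N

P_cr ≈ 1960 kN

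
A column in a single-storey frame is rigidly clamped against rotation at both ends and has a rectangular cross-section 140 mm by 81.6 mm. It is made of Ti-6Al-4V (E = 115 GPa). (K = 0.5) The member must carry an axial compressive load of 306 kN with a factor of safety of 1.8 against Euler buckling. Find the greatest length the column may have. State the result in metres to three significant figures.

L_max ≈ 7.23 m

Buckling occurs about the weak axis: I_min = h·b³/12 with b = 81.6 mm (the shorter side).
I_min = 140×81.6³/12 = 6.339×10^6 mm⁴
I = 6.339×10^-6 m⁴
Required critical load P_cr = n·P = 1.8 × 306 = 550.8 kN = 5.508×10^5 N
From P_cr = π²EI/(K·L)²:  L = (1/K)·√(π²EI/P_cr) = (1/0.5)·√(π²×1.15×10^11×6.339×10^-6/5.508×10^5)
L = 7.23 m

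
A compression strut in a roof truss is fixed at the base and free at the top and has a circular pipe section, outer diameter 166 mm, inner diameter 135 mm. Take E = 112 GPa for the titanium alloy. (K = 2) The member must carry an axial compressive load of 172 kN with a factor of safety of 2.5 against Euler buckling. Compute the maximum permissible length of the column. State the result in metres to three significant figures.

d_o = 166 mm, d_i = 135 mm
I = π(d_o⁴ − d_i⁴)/64 = π(166⁴ − 135.0⁴)/64 = 2.097×10^7 mm⁴
I = 2.097×10^-5 m⁴
Required critical load P_cr = n·P = 2.5 × 172 = 430.0 kN = 4.300×10^5 N
From P_cr = π²EI/(K·L)²:  L = (1/K)·√(π²EI/P_cr) = (1/2)·√(π²×1.12×10^11×2.097×10^-5/4.300×10^5)
L = 3.67 m

L_max ≈ 3.67 m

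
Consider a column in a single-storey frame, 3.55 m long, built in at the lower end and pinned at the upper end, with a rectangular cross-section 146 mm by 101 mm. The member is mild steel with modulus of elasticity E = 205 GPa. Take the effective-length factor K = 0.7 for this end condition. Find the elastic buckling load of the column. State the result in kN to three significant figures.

P_cr ≈ 4110 kN

Buckling occurs about the weak axis: I_min = h·b³/12 with b = 101 mm (the shorter side).
I_min = 146×101³/12 = 1.254×10^7 mm⁴
I = 1.254×10^7 mm⁴ = 1.254×10^-5 m⁴
Effective length L_e = K·L = 0.7 × 3.55 = 2.485 m
P_cr = π²EI / L_e² = π² × 205×10⁹ × 1.254×10^-5 / 2.485² = 4.107×10^6 N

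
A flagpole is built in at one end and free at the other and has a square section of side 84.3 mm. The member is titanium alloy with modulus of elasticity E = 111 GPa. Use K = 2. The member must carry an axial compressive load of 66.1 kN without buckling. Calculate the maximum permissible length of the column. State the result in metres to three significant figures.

I = a⁴/12 = 84.3⁴/12 = 4.209×10^6 mm⁴
I = 4.209×10^-6 m⁴
At the buckling limit P_cr = P = 6.610×10^4 N
From P_cr = π²EI/(K·L)²:  L = (1/K)·√(π²EI/P_cr) = (1/2)·√(π²×1.11×10^11×4.209×10^-6/6.610×10^4)
L = 4.18 m

L_max ≈ 4.18 m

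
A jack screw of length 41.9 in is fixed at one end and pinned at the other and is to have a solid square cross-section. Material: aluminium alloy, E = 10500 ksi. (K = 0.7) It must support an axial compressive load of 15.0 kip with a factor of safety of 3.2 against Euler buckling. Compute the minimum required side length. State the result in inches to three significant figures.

Required P_cr = n·P = 3.2 × 15.0 = 48.00 kip
L_e = K·L = 0.7 × 41.9 = 29.33 in
Required I = P_cr·L_e²/(π²E) = 4.800×10^4 × 29.33² / (π² × 1.05×10^7) = 0.3985 in⁴
Solid square: I = a⁴/12  ⇒  a = (12I)^(1/4) = (12×0.3985)^(1/4) = 1.48 in

a ≈ 1.48 in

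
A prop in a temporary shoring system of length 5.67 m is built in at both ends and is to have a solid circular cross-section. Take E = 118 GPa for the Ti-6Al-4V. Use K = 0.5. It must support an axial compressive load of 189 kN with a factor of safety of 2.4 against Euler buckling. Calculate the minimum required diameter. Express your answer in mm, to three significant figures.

Required P_cr = n·P = 2.4 × 189 = 453.6 kN
L_e = K·L = 0.5 × 5.67 = 2.835 m
Required I = P_cr·L_e²/(π²E) = 4.536×10^5 × 2.835² / (π² × 1.18×10^11) = 3.130×10^-6 m⁴
I_req = 3.130×10^6 mm⁴
Solid circle: I = πd⁴/64  ⇒  d = (64I/π)^(1/4) = (64×3.130×10^6/π)^(1/4) = 89.4 mm

d ≈ 89.4 mm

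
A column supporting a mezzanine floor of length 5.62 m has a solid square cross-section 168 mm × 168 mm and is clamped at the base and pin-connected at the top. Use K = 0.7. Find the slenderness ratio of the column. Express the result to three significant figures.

λ ≈ 81.1

I = a⁴/12 = 168⁴/12 = 6.638×10^7 mm⁴
A = 2.822×10^4 mm²;  r_min = √(I/A) = √(6.638×10^7/2.822×10^4) = 48.50 mm
L_e = K·L = 0.7 × 5.62 m = 3.934 m = 3934.0 mm
λ = L_e / r_min = 3934.0 / 48.50 = 81.1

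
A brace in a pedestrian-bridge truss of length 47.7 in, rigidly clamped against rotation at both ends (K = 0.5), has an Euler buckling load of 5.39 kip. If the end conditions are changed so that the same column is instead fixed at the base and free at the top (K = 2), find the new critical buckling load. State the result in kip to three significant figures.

P_cr ≈ 0.337 kip

P_cr ∝ 1/K², so P_cr,new = P_cr,old × (K_old/K_new)² = 5.39 × (0.5/2)²
= 5.39 × 0.06250 = 0.337 kip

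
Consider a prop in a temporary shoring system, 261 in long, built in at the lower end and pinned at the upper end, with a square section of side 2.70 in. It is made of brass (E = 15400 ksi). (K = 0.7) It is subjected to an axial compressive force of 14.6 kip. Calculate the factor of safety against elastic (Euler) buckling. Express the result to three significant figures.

I = a⁴/12 = 2.70⁴/12 = 4.429 in⁴
Effective length L_e = K·L = 0.7 × 261 = 182.7 in
P_cr = π²EI / L_e² = π² × 15400×10³ × 4.429 / 182.7² = 2.017×10^4 lb
Factor of safety n = P_cr / P = 20.166 / 14.6 = 1.38

n ≈ 1.38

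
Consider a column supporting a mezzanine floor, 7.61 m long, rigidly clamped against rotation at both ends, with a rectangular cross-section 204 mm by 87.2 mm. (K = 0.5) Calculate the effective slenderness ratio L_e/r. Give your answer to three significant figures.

λ ≈ 151

Buckling occurs about the weak axis: I_min = h·b³/12 with b = 87.2 mm (the shorter side).
I_min = 204×87.2³/12 = 1.127×10^7 mm⁴
A = 1.779×10^4 mm²;  r_min = √(I/A) = √(1.127×10^7/1.779×10^4) = 25.17 mm
L_e = K·L = 0.5 × 7.61 m = 3.805 m = 3805.0 mm
λ = L_e / r_min = 3805.0 / 25.17 = 151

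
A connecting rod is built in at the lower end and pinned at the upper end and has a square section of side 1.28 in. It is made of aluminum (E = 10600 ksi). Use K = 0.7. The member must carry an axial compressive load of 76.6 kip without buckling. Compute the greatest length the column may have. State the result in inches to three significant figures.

I = a⁴/12 = 1.28⁴/12 = 0.2237 in⁴
At the buckling limit P_cr = P = 7.660×10^4 lb
From P_cr = π²EI/(K·L)²:  L = (1/K)·√(π²EI/P_cr) = (1/0.7)·√(π²×1.06×10^7×0.2237/7.660×10^4)
L = 25.0 in

L_max ≈ 25.0 in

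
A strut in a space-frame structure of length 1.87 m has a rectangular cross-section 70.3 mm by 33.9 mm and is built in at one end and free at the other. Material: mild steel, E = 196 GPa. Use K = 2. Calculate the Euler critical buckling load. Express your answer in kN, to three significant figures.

Buckling occurs about the weak axis: I_min = h·b³/12 with b = 33.9 mm (the shorter side).
I_min = 70.3×33.9³/12 = 2.282×10^5 mm⁴
I = 2.282×10^5 mm⁴ = 2.282×10^-7 m⁴
Effective length L_e = K·L = 2 × 1.87 = 3.740 m
P_cr = π²EI / L_e² = π² × 196×10⁹ × 2.282×10^-7 / 3.740² = 3.156×10^4 N

P_cr ≈ 31.6 kN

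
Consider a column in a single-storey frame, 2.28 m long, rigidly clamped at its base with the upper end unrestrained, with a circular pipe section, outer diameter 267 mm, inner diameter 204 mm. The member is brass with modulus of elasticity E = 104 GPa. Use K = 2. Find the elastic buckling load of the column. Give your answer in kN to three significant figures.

P_cr ≈ 8120 kN

d_o = 267 mm, d_i = 204 mm
I = π(d_o⁴ − d_i⁴)/64 = π(267⁴ − 204.0⁴)/64 = 1.645×10^8 mm⁴
I = 1.645×10^8 mm⁴ = 1.645×10^-4 m⁴
Effective length L_e = K·L = 2 × 2.28 = 4.560 m
P_cr = π²EI / L_e² = π² × 104×10⁹ × 1.645×10^-4 / 4.560² = 8.118×10^6 N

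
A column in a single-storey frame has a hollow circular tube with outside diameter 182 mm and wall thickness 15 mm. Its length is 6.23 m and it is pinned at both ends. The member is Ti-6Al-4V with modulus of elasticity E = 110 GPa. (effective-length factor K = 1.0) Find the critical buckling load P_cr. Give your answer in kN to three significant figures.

P_cr ≈ 774 kN

Inner diameter d_i = 182 − 2×15 = 152.0 mm
I = π(d_o⁴ − d_i⁴)/64 = π(182⁴ − 152.0⁴)/64 = 2.766×10^7 mm⁴
I = 2.766×10^7 mm⁴ = 2.766×10^-5 m⁴
Effective length L_e = K·L = 1 × 6.23 = 6.230 m
P_cr = π²EI / L_e² = π² × 110×10⁹ × 2.766×10^-5 / 6.230² = 7.736×10^5 N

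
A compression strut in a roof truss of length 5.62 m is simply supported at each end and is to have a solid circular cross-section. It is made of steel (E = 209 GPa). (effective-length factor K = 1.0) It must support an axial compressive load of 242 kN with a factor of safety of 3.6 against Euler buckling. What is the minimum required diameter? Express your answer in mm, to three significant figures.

Required P_cr = n·P = 3.6 × 242 = 871.2 kN
L_e = K·L = 1 × 5.62 = 5.620 m
Required I = P_cr·L_e²/(π²E) = 8.712×10^5 × 5.620² / (π² × 2.09×10^11) = 1.334×10^-5 m⁴
I_req = 1.334×10^7 mm⁴
Solid circle: I = πd⁴/64  ⇒  d = (64I/π)^(1/4) = (64×1.334×10^7/π)^(1/4) = 128 mm

d ≈ 128 mm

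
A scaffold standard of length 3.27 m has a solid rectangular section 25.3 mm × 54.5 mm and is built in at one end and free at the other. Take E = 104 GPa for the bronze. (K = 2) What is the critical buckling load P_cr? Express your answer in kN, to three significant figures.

Buckling occurs about the weak axis: I_min = h·b³/12 with b = 25.3 mm (the shorter side).
I_min = 54.5×25.3³/12 = 7.355×10^4 mm⁴
I = 7.355×10^4 mm⁴ = 7.355×10^-8 m⁴
Effective length L_e = K·L = 2 × 3.27 = 6.540 m
P_cr = π²EI / L_e² = π² × 104×10⁹ × 7.355×10^-8 / 6.540² = 1.765×10^3 N

P_cr ≈ 1.77 kN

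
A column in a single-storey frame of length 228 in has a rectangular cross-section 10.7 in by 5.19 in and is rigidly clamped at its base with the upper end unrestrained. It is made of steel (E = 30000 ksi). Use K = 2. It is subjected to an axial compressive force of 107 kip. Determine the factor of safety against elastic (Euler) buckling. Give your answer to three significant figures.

n ≈ 1.66

Buckling occurs about the weak axis: I_min = h·b³/12 with b = 5.19 in (the shorter side).
I_min = 10.7×5.19³/12 = 124.7 in⁴
Effective length L_e = K·L = 2 × 228 = 456.0 in
P_cr = π²EI / L_e² = π² × 30000×10³ × 124.7 / 456.0² = 1.775×10^5 lb
Factor of safety n = P_cr / P = 177.50 / 107 = 1.66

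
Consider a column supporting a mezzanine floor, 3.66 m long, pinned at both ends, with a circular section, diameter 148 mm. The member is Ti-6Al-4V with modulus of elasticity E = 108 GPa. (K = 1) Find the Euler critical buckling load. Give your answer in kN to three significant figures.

I = πd⁴/64 = π×148⁴/64 = 2.355×10^7 mm⁴
I = 2.355×10^7 mm⁴ = 2.355×10^-5 m⁴
Effective length L_e = K·L = 1 × 3.66 = 3.660 m
P_cr = π²EI / L_e² = π² × 108×10⁹ × 2.355×10^-5 / 3.660² = 1.874×10^6 N

P_cr ≈ 1870 kN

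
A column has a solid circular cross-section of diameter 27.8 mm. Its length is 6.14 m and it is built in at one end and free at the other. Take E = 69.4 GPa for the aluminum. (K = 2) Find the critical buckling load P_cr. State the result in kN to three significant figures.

P_cr ≈ 0.133 kN

I = πd⁴/64 = π×27.8⁴/64 = 2.932×10^4 mm⁴
I = 2.932×10^4 mm⁴ = 2.932×10^-8 m⁴
Effective length L_e = K·L = 2 × 6.14 = 12.28 m
P_cr = π²EI / L_e² = π² × 69.4×10⁹ × 2.932×10^-8 / 12.28² = 133.2 N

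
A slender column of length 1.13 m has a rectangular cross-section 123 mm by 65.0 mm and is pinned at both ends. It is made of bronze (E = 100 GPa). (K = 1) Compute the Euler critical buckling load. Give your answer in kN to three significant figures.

P_cr ≈ 2180 kN

Buckling occurs about the weak axis: I_min = h·b³/12 with b = 65.0 mm (the shorter side).
I_min = 123×65.0³/12 = 2.815×10^6 mm⁴
I = 2.815×10^6 mm⁴ = 2.815×10^-6 m⁴
Effective length L_e = K·L = 1 × 1.13 = 1.130 m
P_cr = π²EI / L_e² = π² × 100×10⁹ × 2.815×10^-6 / 1.130² = 2.176×10^6 N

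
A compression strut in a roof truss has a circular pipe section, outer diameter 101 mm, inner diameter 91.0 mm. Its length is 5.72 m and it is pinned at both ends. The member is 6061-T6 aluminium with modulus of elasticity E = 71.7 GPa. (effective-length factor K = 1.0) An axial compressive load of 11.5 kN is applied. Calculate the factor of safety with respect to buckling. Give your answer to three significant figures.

d_o = 101 mm, d_i = 91.0 mm
I = π(d_o⁴ − d_i⁴)/64 = π(101⁴ − 91.00⁴)/64 = 1.742×10^6 mm⁴
I = 1.742×10^6 mm⁴ = 1.742×10^-6 m⁴
Effective length L_e = K·L = 1 × 5.72 = 5.720 m
P_cr = π²EI / L_e² = π² × 71.7×10⁹ × 1.742×10^-6 / 5.720² = 3.767×10^4 N
Factor of safety n = P_cr / P = 37.674 / 11.5 = 3.28

n ≈ 3.28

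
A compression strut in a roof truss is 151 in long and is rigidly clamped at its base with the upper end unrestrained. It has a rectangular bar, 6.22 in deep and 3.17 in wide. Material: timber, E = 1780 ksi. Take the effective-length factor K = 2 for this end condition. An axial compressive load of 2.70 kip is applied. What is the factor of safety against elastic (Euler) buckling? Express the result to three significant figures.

Buckling occurs about the weak axis: I_min = h·b³/12 with b = 3.17 in (the shorter side).
I_min = 6.22×3.17³/12 = 16.51 in⁴
Effective length L_e = K·L = 2 × 151 = 302.0 in
P_cr = π²EI / L_e² = π² × 1780×10³ × 16.51 / 302.0² = 3.180×10^3 lb
Factor of safety n = P_cr / P = 3.1805 / 2.70 = 1.18

n ≈ 1.18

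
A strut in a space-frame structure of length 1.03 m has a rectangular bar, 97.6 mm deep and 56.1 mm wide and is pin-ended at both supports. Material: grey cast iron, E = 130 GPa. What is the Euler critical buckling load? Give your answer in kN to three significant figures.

Buckling occurs about the weak axis: I_min = h·b³/12 with b = 56.1 mm (the shorter side).
I_min = 97.6×56.1³/12 = 1.436×10^6 mm⁴
I = 1.436×10^6 mm⁴ = 1.436×10^-6 m⁴
Effective length L_e = K·L = 1 × 1.03 = 1.030 m
P_cr = π²EI / L_e² = π² × 130×10⁹ × 1.436×10^-6 / 1.030² = 1.737×10^6 N

P_cr ≈ 1740 kN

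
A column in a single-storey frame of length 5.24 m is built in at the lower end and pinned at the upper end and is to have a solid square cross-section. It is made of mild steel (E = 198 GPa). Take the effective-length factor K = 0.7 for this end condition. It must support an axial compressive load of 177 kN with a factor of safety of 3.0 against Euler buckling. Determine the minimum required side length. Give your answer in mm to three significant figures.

Required P_cr = n·P = 3.0 × 177 = 531.0 kN
L_e = K·L = 0.7 × 5.24 = 3.668 m
Required I = P_cr·L_e²/(π²E) = 5.310×10^5 × 3.668² / (π² × 1.98×10^11) = 3.656×10^-6 m⁴
I_req = 3.656×10^6 mm⁴
Solid square: I = a⁴/12  ⇒  a = (12I)^(1/4) = (12×3.656×10^6)^(1/4) = 81.4 mm

a ≈ 81.4 mm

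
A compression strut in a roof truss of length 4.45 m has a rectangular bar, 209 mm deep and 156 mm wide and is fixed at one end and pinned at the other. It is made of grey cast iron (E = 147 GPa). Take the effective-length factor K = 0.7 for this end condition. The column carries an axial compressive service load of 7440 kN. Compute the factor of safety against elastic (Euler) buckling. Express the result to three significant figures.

n ≈ 1.33

Buckling occurs about the weak axis: I_min = h·b³/12 with b = 156 mm (the shorter side).
I_min = 209×156³/12 = 6.612×10^7 mm⁴
I = 6.612×10^7 mm⁴ = 6.612×10^-5 m⁴
Effective length L_e = K·L = 0.7 × 4.45 = 3.115 m
P_cr = π²EI / L_e² = π² × 147×10⁹ × 6.612×10^-5 / 3.115² = 9.886×10^6 N
Factor of safety n = P_cr / P = 9886.4 / 7440 = 1.33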